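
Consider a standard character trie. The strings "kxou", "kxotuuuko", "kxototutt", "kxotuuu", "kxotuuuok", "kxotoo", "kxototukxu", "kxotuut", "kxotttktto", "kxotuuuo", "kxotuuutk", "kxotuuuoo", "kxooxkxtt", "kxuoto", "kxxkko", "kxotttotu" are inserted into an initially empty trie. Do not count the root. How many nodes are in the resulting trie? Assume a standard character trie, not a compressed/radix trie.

48

Insert word by word; a character creates a node only if that edge doesn't already exist:
  "kxou" → 4 new (k, x, o, u)
  "kxotuuuko" → prefix "kxo" already present; 6 new (t, u, u, u, k, o)
  "kxototutt" → prefix "kxot" already present; 5 new (o, t, u, t, t)
  "kxotuuu" → prefix "kxotuuu" already present; 0 new (none)
  "kxotuuuok" → prefix "kxotuuu" already present; 2 new (o, k)
  "kxotoo" → prefix "kxoto" already present; 1 new (o)
  "kxototukxu" → prefix "kxototu" already present; 3 new (k, x, u)
  "kxotuut" → prefix "kxotuu" already present; 1 new (t)
  "kxotttktto" → prefix "kxot" already present; 6 new (t, t, k, t, t, o)
  "kxotuuuo" → prefix "kxotuuuo" already present; 0 new (none)
  "kxotuuutk" → prefix "kxotuuu" already present; 2 new (t, k)
  "kxotuuuoo" → prefix "kxotuuuo" already present; 1 new (o)
  "kxooxkxtt" → prefix "kxo" already present; 6 new (o, x, k, x, t, t)
  "kxuoto" → prefix "kx" already present; 4 new (u, o, t, o)
  "kxxkko" → prefix "kx" already present; 4 new (x, k, k, o)
  "kxotttotu" → prefix "kxottt" already present; 3 new (o, t, u)
Total nodes = 4 + 6 + 5 + 0 + 2 + 1 + 3 + 1 + 6 + 0 + 2 + 1 + 6 + 4 + 4 + 3 = 48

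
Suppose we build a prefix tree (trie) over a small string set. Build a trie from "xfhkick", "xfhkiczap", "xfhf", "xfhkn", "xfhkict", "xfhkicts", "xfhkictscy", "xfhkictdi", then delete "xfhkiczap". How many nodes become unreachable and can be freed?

3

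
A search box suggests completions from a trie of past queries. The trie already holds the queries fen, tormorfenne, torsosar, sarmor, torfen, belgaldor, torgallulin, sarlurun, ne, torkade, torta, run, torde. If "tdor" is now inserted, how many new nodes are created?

3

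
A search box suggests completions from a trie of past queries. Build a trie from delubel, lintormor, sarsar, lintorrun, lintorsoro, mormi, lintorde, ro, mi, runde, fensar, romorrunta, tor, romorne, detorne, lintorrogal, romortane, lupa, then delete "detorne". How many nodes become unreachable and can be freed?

A node on "detorne"'s path can go only if nothing else ends at it or branches off below it.
The suffix "torne" (5 nodes) is used only by "detorne"; the node for "de" still has the child "l", so pruning stops there.
Nodes removed: 5

5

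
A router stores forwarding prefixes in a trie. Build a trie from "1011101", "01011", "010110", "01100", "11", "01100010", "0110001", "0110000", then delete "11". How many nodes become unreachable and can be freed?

1

After clearing the end-marker at "11", prune upward until reaching a node still needed by another word.
The suffix "1" (1 node) is used only by "11"; the node for "1" still has the child "0", so pruning stops there.
Nodes removed: 1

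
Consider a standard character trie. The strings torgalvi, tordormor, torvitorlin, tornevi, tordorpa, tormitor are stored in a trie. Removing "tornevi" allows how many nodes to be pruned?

4

Walk "tornevi" from the leaf back toward the root, removing each node that no remaining word uses.
The suffix "nevi" (4 nodes) is used only by "tornevi"; the node for "tor" still has the child "g", so pruning stops there.
Nodes removed: 4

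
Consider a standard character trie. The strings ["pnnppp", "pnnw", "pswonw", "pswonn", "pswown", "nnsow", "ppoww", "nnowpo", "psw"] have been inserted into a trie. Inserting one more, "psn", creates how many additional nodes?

1

Walking "psn" from the root, the first 2 characters ("ps") follow existing edges; "n" is the first miss.
New nodes needed: |"psn"| − 2 = 3 − 2 = 1.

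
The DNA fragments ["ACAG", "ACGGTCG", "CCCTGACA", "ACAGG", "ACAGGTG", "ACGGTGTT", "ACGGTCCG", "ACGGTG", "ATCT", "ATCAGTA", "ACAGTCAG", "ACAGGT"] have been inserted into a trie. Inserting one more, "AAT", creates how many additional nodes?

Walking "AAT" from the root, the first 1 characters ("A") follow existing edges; "A" is the first miss.
So 3 − 1 = 2 new nodes.

2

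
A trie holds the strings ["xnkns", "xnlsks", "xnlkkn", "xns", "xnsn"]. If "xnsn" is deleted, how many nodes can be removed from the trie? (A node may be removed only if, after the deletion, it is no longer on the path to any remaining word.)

1

Walk "xnsn" from the leaf back toward the root, removing each node that no remaining word uses.
The suffix "n" (1 node) is used only by "xnsn"; "xns" is itself a stored word, so pruning stops there.
Nodes removed: 1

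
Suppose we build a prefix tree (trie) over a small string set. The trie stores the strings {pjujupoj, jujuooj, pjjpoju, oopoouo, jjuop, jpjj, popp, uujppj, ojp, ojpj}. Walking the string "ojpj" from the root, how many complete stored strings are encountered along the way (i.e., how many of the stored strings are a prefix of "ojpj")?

Check each prefix of "ojpj" against the stored set — each match is an end-marker on the path.
Prefixes of the query that are stored words: "ojp", "ojpj"
Count: 2

2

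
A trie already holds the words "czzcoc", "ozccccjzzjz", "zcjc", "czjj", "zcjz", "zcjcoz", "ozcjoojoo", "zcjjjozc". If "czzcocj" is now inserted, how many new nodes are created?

1

"czzcoc" is already a path in the trie; the remaining "j" must be added.
So 7 − 6 = 1 new nodes.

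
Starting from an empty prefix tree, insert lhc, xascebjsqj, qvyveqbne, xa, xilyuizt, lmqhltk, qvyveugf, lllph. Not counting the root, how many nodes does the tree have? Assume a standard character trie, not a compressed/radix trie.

42

Insert word by word; a character creates a node only if that edge doesn't already exist:
  "lhc" → 3 new (l, h, c)
  "xascebjsqj" → 10 new (x, a, s, c, e, b, j, s, q, j)
  "qvyveqbne" → 9 new (q, v, y, v, e, q, b, n, e)
  "xa" → prefix "xa" already present; 0 new (none)
  "xilyuizt" → prefix "x" already present; 7 new (i, l, y, u, i, z, t)
  "lmqhltk" → prefix "l" already present; 6 new (m, q, h, l, t, k)
  "qvyveugf" → prefix "qvyve" already present; 3 new (u, g, f)
  "lllph" → prefix "l" already present; 4 new (l, l, p, h)
Total nodes = 3 + 10 + 9 + 0 + 7 + 6 + 3 + 4 = 42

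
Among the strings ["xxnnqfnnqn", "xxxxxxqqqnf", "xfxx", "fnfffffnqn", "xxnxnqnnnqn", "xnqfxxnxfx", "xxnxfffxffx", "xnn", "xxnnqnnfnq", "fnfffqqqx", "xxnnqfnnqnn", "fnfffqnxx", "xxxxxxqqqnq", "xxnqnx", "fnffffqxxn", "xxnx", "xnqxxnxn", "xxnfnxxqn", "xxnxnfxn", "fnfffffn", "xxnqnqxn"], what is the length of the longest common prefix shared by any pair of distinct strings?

10

Equivalently: take the maximum, over all pairs, of their longest common prefix length.
e.g. "xxnnqfnnqn" and "xxnnqfnnqnn" share the prefix "xxnnqfnnqn" of length 10; no pair shares a longer one.
Longest shared-prefix length: 10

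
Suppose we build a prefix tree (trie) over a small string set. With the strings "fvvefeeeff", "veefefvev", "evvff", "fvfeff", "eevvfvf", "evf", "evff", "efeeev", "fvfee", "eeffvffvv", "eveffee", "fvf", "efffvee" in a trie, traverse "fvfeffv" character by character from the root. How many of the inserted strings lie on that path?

2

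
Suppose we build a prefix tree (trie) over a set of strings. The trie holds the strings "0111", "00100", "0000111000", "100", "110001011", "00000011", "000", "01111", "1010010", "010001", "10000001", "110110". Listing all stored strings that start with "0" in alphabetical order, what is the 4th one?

00100

Words with prefix "0", in lexicographic order: "000", "00000011", "0000111000", "00100", "010001", "0111", "01111"
The 4th is 00100.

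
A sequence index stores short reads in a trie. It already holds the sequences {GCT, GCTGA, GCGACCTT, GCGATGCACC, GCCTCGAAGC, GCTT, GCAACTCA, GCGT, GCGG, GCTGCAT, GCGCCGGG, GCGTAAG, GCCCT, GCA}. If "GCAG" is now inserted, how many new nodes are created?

Walking "GCAG" from the root, the first 3 characters ("GCA") follow existing edges; "G" is the first miss.
Each of the 1 remaining characters creates one node.

1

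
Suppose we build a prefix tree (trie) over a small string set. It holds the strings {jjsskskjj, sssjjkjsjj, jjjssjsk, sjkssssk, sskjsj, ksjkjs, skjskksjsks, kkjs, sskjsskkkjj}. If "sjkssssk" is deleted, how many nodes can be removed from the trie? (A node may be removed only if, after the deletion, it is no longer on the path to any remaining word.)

7

After clearing the end-marker at "sjkssssk", prune upward until reaching a node still needed by another word.
The suffix "jkssssk" (7 nodes) is used only by "sjkssssk"; the node for "s" still has the child "s", so pruning stops there.
Nodes removed: 7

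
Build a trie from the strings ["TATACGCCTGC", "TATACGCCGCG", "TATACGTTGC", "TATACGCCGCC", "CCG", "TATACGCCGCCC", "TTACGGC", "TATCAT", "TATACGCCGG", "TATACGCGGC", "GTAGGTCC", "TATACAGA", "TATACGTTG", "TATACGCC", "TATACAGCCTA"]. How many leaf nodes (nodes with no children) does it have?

Leaves are exactly the stored words that no other stored word extends.
Those words: "CCG", "GTAGGTCC", "TATACAGA", "TATACAGCCTA", "TATACGCCGCCC", "TATACGCCGCG", "TATACGCCGG", "TATACGCCTGC", "TATACGCGGC", "TATACGTTGC", "TATCAT", "TTACGGC"
Leaf count: 12

12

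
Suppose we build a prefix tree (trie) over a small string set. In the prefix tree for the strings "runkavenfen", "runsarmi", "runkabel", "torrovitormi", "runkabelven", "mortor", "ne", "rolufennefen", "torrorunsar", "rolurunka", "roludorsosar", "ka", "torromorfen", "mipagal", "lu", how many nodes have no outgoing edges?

A leaf is a node with no children — equivalently, the end of a word that is not a proper prefix of any other stored word.
Those words: "ka", "lu", "mipagal", "mortor", "ne", "roludorsosar", "rolufennefen", "rolurunka", "runkabelven", "runkavenfen", "runsarmi", "torromorfen", "torrorunsar", "torrovitormi"
Leaf count: 14

14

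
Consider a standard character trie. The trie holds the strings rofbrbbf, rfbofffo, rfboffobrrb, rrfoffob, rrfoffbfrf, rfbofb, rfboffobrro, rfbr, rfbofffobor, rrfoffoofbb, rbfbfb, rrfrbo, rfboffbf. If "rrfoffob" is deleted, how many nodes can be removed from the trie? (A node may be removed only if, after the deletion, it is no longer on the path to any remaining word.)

After clearing the end-marker at "rrfoffob", prune upward until reaching a node still needed by another word.
The suffix "b" (1 node) is used only by "rrfoffob"; the node for "rrfoffo" still has the child "o", so pruning stops there.
Nodes removed: 1

1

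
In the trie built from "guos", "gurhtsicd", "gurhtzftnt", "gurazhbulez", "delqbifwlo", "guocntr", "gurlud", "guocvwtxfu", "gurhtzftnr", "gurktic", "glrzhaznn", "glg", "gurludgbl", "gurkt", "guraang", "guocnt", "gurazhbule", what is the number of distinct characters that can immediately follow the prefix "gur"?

Follow the path "gur" to its node, then look at its outgoing edges.
Distinct next characters after "gur": a, h, k, l.
That node has 4 child edges.

4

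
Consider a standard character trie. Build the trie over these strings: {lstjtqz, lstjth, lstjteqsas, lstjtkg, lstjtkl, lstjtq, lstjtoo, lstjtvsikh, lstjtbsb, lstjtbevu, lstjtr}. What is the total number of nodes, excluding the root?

30

Trace insertions, counting only characters that open a new branch:
  "lstjtqz" → 7 new (l, s, t, j, t, q, z)
  "lstjth" → prefix "lstjt" already present; 1 new (h)
  "lstjteqsas" → prefix "lstjt" already present; 5 new (e, q, s, a, s)
  "lstjtkg" → prefix "lstjt" already present; 2 new (k, g)
  "lstjtkl" → prefix "lstjtk" already present; 1 new (l)
  "lstjtq" → prefix "lstjtq" already present; 0 new (none)
  "lstjtoo" → prefix "lstjt" already present; 2 new (o, o)
  "lstjtvsikh" → prefix "lstjt" already present; 5 new (v, s, i, k, h)
  "lstjtbsb" → prefix "lstjt" already present; 3 new (b, s, b)
  "lstjtbevu" → prefix "lstjtb" already present; 3 new (e, v, u)
  "lstjtr" → prefix "lstjt" already present; 1 new (r)
Total nodes = 7 + 1 + 5 + 2 + 1 + 0 + 2 + 5 + 3 + 3 + 1 = 30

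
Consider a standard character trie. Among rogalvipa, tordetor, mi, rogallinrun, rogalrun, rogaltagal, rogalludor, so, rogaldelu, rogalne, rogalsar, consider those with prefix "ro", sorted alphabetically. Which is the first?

rogaldelu

DFS of the "ro" subtree visits, in order: "rogaldelu", "rogallinrun", "rogalludor", "rogalne", "rogalrun", "rogalsar", "rogaltagal", "rogalvipa"
Position 1: rogaldelu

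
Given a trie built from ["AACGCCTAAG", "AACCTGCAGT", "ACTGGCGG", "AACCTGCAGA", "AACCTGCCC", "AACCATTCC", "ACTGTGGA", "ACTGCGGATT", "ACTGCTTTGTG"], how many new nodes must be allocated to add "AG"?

1

"A" is already a path in the trie; the remaining "G" must be added.
So 2 − 1 = 1 new nodes.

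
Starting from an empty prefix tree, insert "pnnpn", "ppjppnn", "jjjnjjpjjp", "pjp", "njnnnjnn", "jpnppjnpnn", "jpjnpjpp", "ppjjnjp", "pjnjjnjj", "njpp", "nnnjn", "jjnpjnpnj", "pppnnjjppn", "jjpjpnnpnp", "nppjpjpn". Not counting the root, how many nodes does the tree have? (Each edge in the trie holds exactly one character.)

92

For each word, the new-node count is its length minus the longest prefix already in the trie:
  "pnnpn" → 5 new (p, n, n, p, n)
  "ppjppnn" → prefix "p" already present; 6 new (p, j, p, p, n, n)
  "jjjnjjpjjp" → 10 new (j, j, j, n, j, j, p, j, j, p)
  "pjp" → prefix "p" already present; 2 new (j, p)
  "njnnnjnn" → 8 new (n, j, n, n, n, j, n, n)
  "jpnppjnpnn" → prefix "j" already present; 9 new (p, n, p, p, j, n, p, n, n)
  "jpjnpjpp" → prefix "jp" already present; 6 new (j, n, p, j, p, p)
  "ppjjnjp" → prefix "ppj" already present; 4 new (j, n, j, p)
  "pjnjjnjj" → prefix "pj" already present; 6 new (n, j, j, n, j, j)
  "njpp" → prefix "nj" already present; 2 new (p, p)
  "nnnjn" → prefix "n" already present; 4 new (n, n, j, n)
  "jjnpjnpnj" → prefix "jj" already present; 7 new (n, p, j, n, p, n, j)
  "pppnnjjppn" → prefix "pp" already present; 8 new (p, n, n, j, j, p, p, n)
  "jjpjpnnpnp" → prefix "jj" already present; 8 new (p, j, p, n, n, p, n, p)
  "nppjpjpn" → prefix "n" already present; 7 new (p, p, j, p, j, p, n)
Total nodes = 5 + 6 + 10 + 2 + 8 + 9 + 6 + 4 + 6 + 2 + 4 + 7 + 8 + 8 + 7 = 92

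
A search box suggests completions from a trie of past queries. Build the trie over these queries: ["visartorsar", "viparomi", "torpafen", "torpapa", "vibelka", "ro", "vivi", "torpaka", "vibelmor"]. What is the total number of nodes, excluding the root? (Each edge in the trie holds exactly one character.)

41

Insert word by word; a character creates a node only if that edge doesn't already exist:
  "visartorsar" → 11 new (v, i, s, a, r, t, o, r, s, a, r)
  "viparomi" → prefix "vi" already present; 6 new (p, a, r, o, m, i)
  "torpafen" → 8 new (t, o, r, p, a, f, e, n)
  "torpapa" → prefix "torpa" already present; 2 new (p, a)
  "vibelka" → prefix "vi" already present; 5 new (b, e, l, k, a)
  "ro" → 2 new (r, o)
  "vivi" → prefix "vi" already present; 2 new (v, i)
  "torpaka" → prefix "torpa" already present; 2 new (k, a)
  "vibelmor" → prefix "vibel" already present; 3 new (m, o, r)
Total nodes = 11 + 6 + 8 + 2 + 5 + 2 + 2 + 2 + 3 = 41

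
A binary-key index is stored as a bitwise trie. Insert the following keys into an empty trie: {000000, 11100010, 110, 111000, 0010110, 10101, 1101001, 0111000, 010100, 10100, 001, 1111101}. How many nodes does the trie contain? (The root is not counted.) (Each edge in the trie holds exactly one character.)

43

Insert word by word; a character creates a node only if that edge doesn't already exist:
  "000000" → 6 new (0, 0, 0, 0, 0, 0)
  "11100010" → 8 new (1, 1, 1, 0, 0, 0, 1, 0)
  "110" → prefix "11" already present; 1 new (0)
  "111000" → prefix "111000" already present; 0 new (none)
  "0010110" → prefix "00" already present; 5 new (1, 0, 1, 1, 0)
  "10101" → prefix "1" already present; 4 new (0, 1, 0, 1)
  "1101001" → prefix "110" already present; 4 new (1, 0, 0, 1)
  "0111000" → prefix "0" already present; 6 new (1, 1, 1, 0, 0, 0)
  "010100" → prefix "01" already present; 4 new (0, 1, 0, 0)
  "10100" → prefix "1010" already present; 1 new (0)
  "001" → prefix "001" already present; 0 new (none)
  "1111101" → prefix "111" already present; 4 new (1, 1, 0, 1)
Total nodes = 6 + 8 + 1 + 0 + 5 + 4 + 4 + 6 + 4 + 1 + 0 + 4 = 43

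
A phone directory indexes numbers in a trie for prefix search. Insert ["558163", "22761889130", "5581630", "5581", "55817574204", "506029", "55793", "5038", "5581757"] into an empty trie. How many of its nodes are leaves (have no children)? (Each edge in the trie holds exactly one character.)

6

Leaves are exactly the stored words that no other stored word extends.
Those words: "22761889130", "5038", "506029", "55793", "5581630", "55817574204"
Leaf count: 6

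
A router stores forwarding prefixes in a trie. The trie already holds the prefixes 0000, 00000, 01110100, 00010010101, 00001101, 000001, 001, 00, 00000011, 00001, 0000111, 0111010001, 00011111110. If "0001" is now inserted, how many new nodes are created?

0

"0001" is already a full path in the trie; only an end-marker is added.
No new nodes are needed: 0.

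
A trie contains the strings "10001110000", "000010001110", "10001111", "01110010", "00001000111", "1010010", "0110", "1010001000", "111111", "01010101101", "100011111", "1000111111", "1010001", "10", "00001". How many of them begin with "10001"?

Traverse to the node for "10001", then collect every word in that subtree.
Matches: "10001110000", "10001111", "100011111", "1000111111"
Count: 4

4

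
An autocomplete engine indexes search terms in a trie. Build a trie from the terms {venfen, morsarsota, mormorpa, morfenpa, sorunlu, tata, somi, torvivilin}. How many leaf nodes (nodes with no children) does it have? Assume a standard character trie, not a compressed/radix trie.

8

Leaves are exactly the stored words that no other stored word extends.
Those words: "morfenpa", "mormorpa", "morsarsota", "somi", "sorunlu", "tata", "torvivilin", "venfen"
Leaf count: 8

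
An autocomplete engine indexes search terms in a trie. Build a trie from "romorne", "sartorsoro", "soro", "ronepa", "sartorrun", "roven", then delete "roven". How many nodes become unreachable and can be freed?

3

After clearing the end-marker at "roven", prune upward until reaching a node still needed by another word.
The suffix "ven" (3 nodes) is used only by "roven"; the node for "ro" still has the child "m", so pruning stops there.
Nodes removed: 3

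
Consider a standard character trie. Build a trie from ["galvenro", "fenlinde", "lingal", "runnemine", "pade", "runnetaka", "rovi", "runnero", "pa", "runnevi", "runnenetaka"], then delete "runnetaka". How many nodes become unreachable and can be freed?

4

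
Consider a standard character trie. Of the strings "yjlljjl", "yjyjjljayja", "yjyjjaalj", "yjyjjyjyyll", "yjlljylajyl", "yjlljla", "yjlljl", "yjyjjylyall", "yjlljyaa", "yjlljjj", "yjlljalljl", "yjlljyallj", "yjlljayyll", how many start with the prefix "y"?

13

Filter for entries beginning with "y":
Words under "y": yjlljalljl, yjlljayyll, yjlljjj, yjlljjl, yjlljl, yjlljla, yjlljyaa, yjlljyallj, yjlljylajyl, yjyjjaalj, yjyjjljayja, yjyjjyjyyll, yjyjjylyall
Count: 13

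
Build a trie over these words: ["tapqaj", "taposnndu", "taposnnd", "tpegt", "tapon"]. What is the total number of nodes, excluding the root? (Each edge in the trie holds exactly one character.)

17

Count nodes per top-level branch (shared prefixes stored once):
  't'-branch (tapon, taposnnd, taposnndu, tapqaj, tpegt): 17 nodes
Sum: 17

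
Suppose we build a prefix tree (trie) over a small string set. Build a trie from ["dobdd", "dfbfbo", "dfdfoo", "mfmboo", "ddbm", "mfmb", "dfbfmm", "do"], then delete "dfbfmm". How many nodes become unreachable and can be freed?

After clearing the end-marker at "dfbfmm", prune upward until reaching a node still needed by another word.
The suffix "mm" (2 nodes) is used only by "dfbfmm"; the node for "dfbf" still has the child "b", so pruning stops there.
Nodes removed: 2

2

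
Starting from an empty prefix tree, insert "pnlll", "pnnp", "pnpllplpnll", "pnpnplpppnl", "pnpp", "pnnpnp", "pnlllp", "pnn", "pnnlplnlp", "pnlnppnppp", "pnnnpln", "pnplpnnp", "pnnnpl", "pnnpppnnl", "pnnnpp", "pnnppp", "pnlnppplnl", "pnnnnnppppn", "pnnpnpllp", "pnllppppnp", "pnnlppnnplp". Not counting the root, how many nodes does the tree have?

Insert word by word; a character creates a node only if that edge doesn't already exist:
  "pnlll" → 5 new (p, n, l, l, l)
  "pnnp" → prefix "pn" already present; 2 new (n, p)
  "pnpllplpnll" → prefix "pn" already present; 9 new (p, l, l, p, l, p, n, l, l)
  "pnpnplpppnl" → prefix "pnp" already present; 8 new (n, p, l, p, p, p, n, l)
  "pnpp" → prefix "pnp" already present; 1 new (p)
  "pnnpnp" → prefix "pnnp" already present; 2 new (n, p)
  "pnlllp" → prefix "pnlll" already present; 1 new (p)
  "pnn" → prefix "pnn" already present; 0 new (none)
  "pnnlplnlp" → prefix "pnn" already present; 6 new (l, p, l, n, l, p)
  "pnlnppnppp" → prefix "pnl" already present; 7 new (n, p, p, n, p, p, p)
  "pnnnpln" → prefix "pnn" already present; 4 new (n, p, l, n)
  "pnplpnnp" → prefix "pnpl" already present; 4 new (p, n, n, p)
  "pnnnpl" → prefix "pnnnpl" already present; 0 new (none)
  "pnnpppnnl" → prefix "pnnp" already present; 5 new (p, p, n, n, l)
  "pnnnpp" → prefix "pnnnp" already present; 1 new (p)
  "pnnppp" → prefix "pnnppp" already present; 0 new (none)
  "pnlnppplnl" → prefix "pnlnpp" already present; 4 new (p, l, n, l)
  "pnnnnnppppn" → prefix "pnnn" already present; 7 new (n, n, p, p, p, p, n)
  "pnnpnpllp" → prefix "pnnpnp" already present; 3 new (l, l, p)
  "pnllppppnp" → prefix "pnll" already present; 6 new (p, p, p, p, n, p)
  "pnnlppnnplp" → prefix "pnnlp" already present; 6 new (p, n, n, p, l, p)
Total nodes = 5 + 2 + 9 + 8 + 1 + 2 + 1 + 0 + 6 + 7 + 4 + 4 + 0 + 5 + 1 + 0 + 4 + 7 + 3 + 6 + 6 = 81

81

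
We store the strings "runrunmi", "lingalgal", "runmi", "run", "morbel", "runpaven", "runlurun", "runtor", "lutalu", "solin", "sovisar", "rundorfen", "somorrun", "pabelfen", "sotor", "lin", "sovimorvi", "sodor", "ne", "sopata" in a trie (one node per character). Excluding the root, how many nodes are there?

For each word, the new-node count is its length minus the longest prefix already in the trie:
  "runrunmi" → 8 new (r, u, n, r, u, n, m, i)
  "lingalgal" → 9 new (l, i, n, g, a, l, g, a, l)
  "runmi" → prefix "run" already present; 2 new (m, i)
  "run" → prefix "run" already present; 0 new (none)
  "morbel" → 6 new (m, o, r, b, e, l)
  "runpaven" → prefix "run" already present; 5 new (p, a, v, e, n)
  "runlurun" → prefix "run" already present; 5 new (l, u, r, u, n)
  "runtor" → prefix "run" already present; 3 new (t, o, r)
  "lutalu" → prefix "l" already present; 5 new (u, t, a, l, u)
  "solin" → 5 new (s, o, l, i, n)
  "sovisar" → prefix "so" already present; 5 new (v, i, s, a, r)
  "rundorfen" → prefix "run" already present; 6 new (d, o, r, f, e, n)
  "somorrun" → prefix "so" already present; 6 new (m, o, r, r, u, n)
  "pabelfen" → 8 new (p, a, b, e, l, f, e, n)
  "sotor" → prefix "so" already present; 3 new (t, o, r)
  "lin" → prefix "lin" already present; 0 new (none)
  "sovimorvi" → prefix "sovi" already present; 5 new (m, o, r, v, i)
  "sodor" → prefix "so" already present; 3 new (d, o, r)
  "ne" → 2 new (n, e)
  "sopata" → prefix "so" already present; 4 new (p, a, t, a)
Total nodes = 8 + 9 + 2 + 0 + 6 + 5 + 5 + 3 + 5 + 5 + 5 + 6 + 6 + 8 + 3 + 0 + 5 + 3 + 2 + 4 = 90

90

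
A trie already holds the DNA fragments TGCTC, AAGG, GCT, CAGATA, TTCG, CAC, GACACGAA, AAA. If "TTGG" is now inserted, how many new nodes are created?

Walking "TTGG" from the root, the first 2 characters ("TT") follow existing edges; "G" is the first miss.
So 4 − 2 = 2 new nodes.

2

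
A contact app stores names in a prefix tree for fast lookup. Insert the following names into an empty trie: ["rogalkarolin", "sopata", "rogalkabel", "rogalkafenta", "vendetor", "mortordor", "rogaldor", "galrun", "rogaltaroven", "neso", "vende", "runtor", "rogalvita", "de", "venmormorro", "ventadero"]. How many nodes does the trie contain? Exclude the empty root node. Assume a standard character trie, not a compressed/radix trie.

88

Insert word by word; a character creates a node only if that edge doesn't already exist:
  "rogalkarolin" → 12 new (r, o, g, a, l, k, a, r, o, l, i, n)
  "sopata" → 6 new (s, o, p, a, t, a)
  "rogalkabel" → prefix "rogalka" already present; 3 new (b, e, l)
  "rogalkafenta" → prefix "rogalka" already present; 5 new (f, e, n, t, a)
  "vendetor" → 8 new (v, e, n, d, e, t, o, r)
  "mortordor" → 9 new (m, o, r, t, o, r, d, o, r)
  "rogaldor" → prefix "rogal" already present; 3 new (d, o, r)
  "galrun" → 6 new (g, a, l, r, u, n)
  "rogaltaroven" → prefix "rogal" already present; 7 new (t, a, r, o, v, e, n)
  "neso" → 4 new (n, e, s, o)
  "vende" → prefix "vende" already present; 0 new (none)
  "runtor" → prefix "r" already present; 5 new (u, n, t, o, r)
  "rogalvita" → prefix "rogal" already present; 4 new (v, i, t, a)
  "de" → 2 new (d, e)
  "venmormorro" → prefix "ven" already present; 8 new (m, o, r, m, o, r, r, o)
  "ventadero" → prefix "ven" already present; 6 new (t, a, d, e, r, o)
Total nodes = 12 + 6 + 3 + 5 + 8 + 9 + 3 + 6 + 7 + 4 + 0 + 5 + 4 + 2 + 8 + 6 = 88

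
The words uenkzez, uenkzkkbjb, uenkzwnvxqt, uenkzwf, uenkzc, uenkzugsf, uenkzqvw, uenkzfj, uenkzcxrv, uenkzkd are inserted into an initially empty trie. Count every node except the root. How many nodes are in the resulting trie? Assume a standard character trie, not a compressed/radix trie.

33

For each word, the new-node count is its length minus the longest prefix already in the trie:
  "uenkzez" → 7 new (u, e, n, k, z, e, z)
  "uenkzkkbjb" → prefix "uenkz" already present; 5 new (k, k, b, j, b)
  "uenkzwnvxqt" → prefix "uenkz" already present; 6 new (w, n, v, x, q, t)
  "uenkzwf" → prefix "uenkzw" already present; 1 new (f)
  "uenkzc" → prefix "uenkz" already present; 1 new (c)
  "uenkzugsf" → prefix "uenkz" already present; 4 new (u, g, s, f)
  "uenkzqvw" → prefix "uenkz" already present; 3 new (q, v, w)
  "uenkzfj" → prefix "uenkz" already present; 2 new (f, j)
  "uenkzcxrv" → prefix "uenkzc" already present; 3 new (x, r, v)
  "uenkzkd" → prefix "uenkzk" already present; 1 new (d)
Total nodes = 7 + 5 + 6 + 1 + 1 + 4 + 3 + 2 + 3 + 1 = 33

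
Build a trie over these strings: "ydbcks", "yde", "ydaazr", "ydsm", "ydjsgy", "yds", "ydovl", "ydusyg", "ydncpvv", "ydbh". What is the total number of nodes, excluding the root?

30

Insert word by word; a character creates a node only if that edge doesn't already exist:
  "ydbcks" → 6 new (y, d, b, c, k, s)
  "yde" → prefix "yd" already present; 1 new (e)
  "ydaazr" → prefix "yd" already present; 4 new (a, a, z, r)
  "ydsm" → prefix "yd" already present; 2 new (s, m)
  "ydjsgy" → prefix "yd" already present; 4 new (j, s, g, y)
  "yds" → prefix "yds" already present; 0 new (none)
  "ydovl" → prefix "yd" already present; 3 new (o, v, l)
  "ydusyg" → prefix "yd" already present; 4 new (u, s, y, g)
  "ydncpvv" → prefix "yd" already present; 5 new (n, c, p, v, v)
  "ydbh" → prefix "ydb" already present; 1 new (h)
Total nodes = 6 + 1 + 4 + 2 + 4 + 0 + 3 + 4 + 5 + 1 = 30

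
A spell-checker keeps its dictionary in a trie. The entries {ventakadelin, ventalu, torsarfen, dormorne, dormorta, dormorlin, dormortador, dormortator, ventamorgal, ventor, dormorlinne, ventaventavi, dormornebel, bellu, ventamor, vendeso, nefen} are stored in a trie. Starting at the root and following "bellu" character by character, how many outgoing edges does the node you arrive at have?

0

Follow the path "bellu" to its node, then look at its outgoing edges.
No stored string extends past "bellu".
That node has 0 child edges.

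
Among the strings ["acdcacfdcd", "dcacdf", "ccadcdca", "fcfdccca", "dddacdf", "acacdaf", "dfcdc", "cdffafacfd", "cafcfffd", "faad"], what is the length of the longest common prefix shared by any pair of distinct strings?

2

Equivalently: take the maximum, over all pairs, of their longest common prefix length.
"acacdaf" and "acdcacfdcd" agree on "ac" (2 characters) before diverging; nothing deeper is shared.
Longest shared-prefix length: 2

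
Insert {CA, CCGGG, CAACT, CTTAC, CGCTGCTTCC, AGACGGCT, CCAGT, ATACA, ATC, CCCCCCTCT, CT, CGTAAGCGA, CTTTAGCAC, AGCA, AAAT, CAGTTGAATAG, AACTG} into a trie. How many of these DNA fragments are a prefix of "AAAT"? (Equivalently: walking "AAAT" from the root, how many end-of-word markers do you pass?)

1

Check each prefix of "AAAT" against the stored set — each match is an end-marker on the path.
Prefixes of the query that are stored words: "AAAT"
Count: 1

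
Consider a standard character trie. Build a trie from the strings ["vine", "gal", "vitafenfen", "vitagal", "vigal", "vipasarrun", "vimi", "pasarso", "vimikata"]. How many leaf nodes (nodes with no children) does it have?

Leaves are exactly the stored words that no other stored word extends.
Those words: "gal", "pasarso", "vigal", "vimikata", "vine", "vipasarrun", "vitafenfen", "vitagal"
Leaf count: 8

8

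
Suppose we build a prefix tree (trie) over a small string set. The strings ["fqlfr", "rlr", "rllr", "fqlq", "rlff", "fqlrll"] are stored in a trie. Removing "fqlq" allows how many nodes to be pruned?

A node on "fqlq"'s path can go only if nothing else ends at it or branches off below it.
The suffix "q" (1 node) is used only by "fqlq"; the node for "fql" still has the child "f", so pruning stops there.
Nodes removed: 1

1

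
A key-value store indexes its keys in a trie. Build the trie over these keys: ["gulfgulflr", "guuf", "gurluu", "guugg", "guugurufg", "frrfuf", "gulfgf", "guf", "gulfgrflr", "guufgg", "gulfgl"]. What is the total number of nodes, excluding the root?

Insert word by word; a character creates a node only if that edge doesn't already exist:
  "gulfgulflr" → 10 new (g, u, l, f, g, u, l, f, l, r)
  "guuf" → prefix "gu" already present; 2 new (u, f)
  "gurluu" → prefix "gu" already present; 4 new (r, l, u, u)
  "guugg" → prefix "guu" already present; 2 new (g, g)
  "guugurufg" → prefix "guug" already present; 5 new (u, r, u, f, g)
  "frrfuf" → 6 new (f, r, r, f, u, f)
  "gulfgf" → prefix "gulfg" already present; 1 new (f)
  "guf" → prefix "gu" already present; 1 new (f)
  "gulfgrflr" → prefix "gulfg" already present; 4 new (r, f, l, r)
  "guufgg" → prefix "guuf" already present; 2 new (g, g)
  "gulfgl" → prefix "gulfg" already present; 1 new (l)
Total nodes = 10 + 2 + 4 + 2 + 5 + 6 + 1 + 1 + 4 + 2 + 1 = 38

38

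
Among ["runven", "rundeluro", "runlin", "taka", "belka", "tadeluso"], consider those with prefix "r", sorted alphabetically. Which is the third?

runven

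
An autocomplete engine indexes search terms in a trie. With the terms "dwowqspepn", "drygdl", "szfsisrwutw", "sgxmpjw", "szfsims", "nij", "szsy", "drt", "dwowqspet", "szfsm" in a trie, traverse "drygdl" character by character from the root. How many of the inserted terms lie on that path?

1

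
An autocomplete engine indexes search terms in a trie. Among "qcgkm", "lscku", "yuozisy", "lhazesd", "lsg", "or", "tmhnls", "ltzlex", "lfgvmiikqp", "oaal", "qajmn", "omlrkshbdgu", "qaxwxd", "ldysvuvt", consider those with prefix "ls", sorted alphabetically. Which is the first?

DFS of the "ls" subtree visits, in order: "lscku", "lsg"
Position 1: lscku

lscku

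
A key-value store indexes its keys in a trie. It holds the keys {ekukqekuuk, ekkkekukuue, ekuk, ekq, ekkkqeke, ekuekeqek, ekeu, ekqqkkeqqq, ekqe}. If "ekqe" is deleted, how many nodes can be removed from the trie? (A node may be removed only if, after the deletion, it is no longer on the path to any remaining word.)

Walk "ekqe" from the leaf back toward the root, removing each node that no remaining word uses.
The suffix "e" (1 node) is used only by "ekqe"; the node for "ekq" still has the child "q", so pruning stops there.
Nodes removed: 1

1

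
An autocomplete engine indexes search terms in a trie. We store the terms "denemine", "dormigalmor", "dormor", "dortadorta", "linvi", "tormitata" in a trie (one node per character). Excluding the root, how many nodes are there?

41

Insert word by word; a character creates a node only if that edge doesn't already exist:
  "denemine" → 8 new (d, e, n, e, m, i, n, e)
  "dormigalmor" → prefix "d" already present; 10 new (o, r, m, i, g, a, l, m, o, r)
  "dormor" → prefix "dorm" already present; 2 new (o, r)
  "dortadorta" → prefix "dor" already present; 7 new (t, a, d, o, r, t, a)
  "linvi" → 5 new (l, i, n, v, i)
  "tormitata" → 9 new (t, o, r, m, i, t, a, t, a)
Total nodes = 8 + 10 + 2 + 7 + 5 + 9 = 41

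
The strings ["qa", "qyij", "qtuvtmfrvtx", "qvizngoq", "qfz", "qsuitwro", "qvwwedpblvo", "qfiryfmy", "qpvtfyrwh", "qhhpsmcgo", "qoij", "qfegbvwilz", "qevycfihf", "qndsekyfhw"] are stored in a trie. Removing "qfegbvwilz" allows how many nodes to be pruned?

8

Walk "qfegbvwilz" from the leaf back toward the root, removing each node that no remaining word uses.
The suffix "egbvwilz" (8 nodes) is used only by "qfegbvwilz"; the node for "qf" still has the child "z", so pruning stops there.
Nodes removed: 8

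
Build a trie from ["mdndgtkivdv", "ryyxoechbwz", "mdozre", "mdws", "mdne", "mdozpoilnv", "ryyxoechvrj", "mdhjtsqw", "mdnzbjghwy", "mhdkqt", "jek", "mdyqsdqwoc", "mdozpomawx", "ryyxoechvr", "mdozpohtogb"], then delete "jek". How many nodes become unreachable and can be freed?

Walk "jek" from the leaf back toward the root, removing each node that no remaining word uses.
No other word shares any prefix with "jek", so all 3 of its nodes go.
Nodes removed: 3

3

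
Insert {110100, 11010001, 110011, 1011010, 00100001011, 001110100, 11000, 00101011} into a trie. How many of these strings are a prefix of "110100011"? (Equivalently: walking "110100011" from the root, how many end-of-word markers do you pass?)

2

Traverse "110100011" character by character; count nodes along the way that are marked as word ends.
Prefixes of the query that are stored words: "110100", "11010001"
Count: 2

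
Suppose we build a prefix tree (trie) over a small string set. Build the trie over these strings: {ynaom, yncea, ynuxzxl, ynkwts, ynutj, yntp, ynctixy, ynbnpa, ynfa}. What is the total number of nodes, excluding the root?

Insert word by word; a character creates a node only if that edge doesn't already exist:
  "ynaom" → 5 new (y, n, a, o, m)
  "yncea" → prefix "yn" already present; 3 new (c, e, a)
  "ynuxzxl" → prefix "yn" already present; 5 new (u, x, z, x, l)
  "ynkwts" → prefix "yn" already present; 4 new (k, w, t, s)
  "ynutj" → prefix "ynu" already present; 2 new (t, j)
  "yntp" → prefix "yn" already present; 2 new (t, p)
  "ynctixy" → prefix "ync" already present; 4 new (t, i, x, y)
  "ynbnpa" → prefix "yn" already present; 4 new (b, n, p, a)
  "ynfa" → prefix "yn" already present; 2 new (f, a)
Total nodes = 5 + 3 + 5 + 4 + 2 + 2 + 4 + 4 + 2 = 31

31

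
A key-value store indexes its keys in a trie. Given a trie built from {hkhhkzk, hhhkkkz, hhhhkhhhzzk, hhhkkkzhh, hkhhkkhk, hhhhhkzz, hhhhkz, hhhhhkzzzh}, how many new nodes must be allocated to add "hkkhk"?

"hk" is already a path in the trie; the remaining "khk" must be added.
New nodes needed: |"hkkhk"| − 2 = 5 − 2 = 3.

3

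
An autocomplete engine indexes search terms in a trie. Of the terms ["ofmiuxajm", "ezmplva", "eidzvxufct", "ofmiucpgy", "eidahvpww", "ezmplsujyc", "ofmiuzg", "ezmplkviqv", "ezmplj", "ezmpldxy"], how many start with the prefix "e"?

7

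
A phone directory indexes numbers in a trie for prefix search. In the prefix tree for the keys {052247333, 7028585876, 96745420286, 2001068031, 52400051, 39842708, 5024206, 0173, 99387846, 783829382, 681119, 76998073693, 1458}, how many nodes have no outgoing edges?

Leaves are exactly the stored words that no other stored word extends.
Those words: "0173", "052247333", "1458", "2001068031", "39842708", "5024206", "52400051", "681119", "7028585876", "76998073693", "783829382", "96745420286", "99387846"
Leaf count: 13

13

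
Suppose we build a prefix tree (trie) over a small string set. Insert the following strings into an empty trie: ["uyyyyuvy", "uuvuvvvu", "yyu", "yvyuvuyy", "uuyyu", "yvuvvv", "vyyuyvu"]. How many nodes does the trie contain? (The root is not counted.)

Count nodes per top-level branch (shared prefixes stored once):
  'u'-branch (uuvuvvvu, uuyyu, uyyyyuvy): 18 nodes
  'v'-branch (vyyuyvu): 7 nodes
  'y'-branch (yvuvvv, yvyuvuyy, yyu): 14 nodes
Sum: 39

39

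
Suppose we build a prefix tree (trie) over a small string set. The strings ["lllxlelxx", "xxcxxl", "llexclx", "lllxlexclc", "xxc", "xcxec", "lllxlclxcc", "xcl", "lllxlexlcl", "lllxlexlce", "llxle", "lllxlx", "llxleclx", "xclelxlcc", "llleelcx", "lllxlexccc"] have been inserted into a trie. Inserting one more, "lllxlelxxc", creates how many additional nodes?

"lllxlelxx" is already a path in the trie; the remaining "c" must be added.
New nodes needed: |"lllxlelxxc"| − 9 = 10 − 9 = 1.

1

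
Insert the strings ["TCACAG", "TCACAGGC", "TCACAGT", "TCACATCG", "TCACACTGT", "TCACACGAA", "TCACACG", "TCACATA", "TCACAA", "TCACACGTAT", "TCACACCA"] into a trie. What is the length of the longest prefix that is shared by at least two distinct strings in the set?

The deepest shared node is where two words last agree before diverging.
e.g. "TCACACG" and "TCACACGAA" share the prefix "TCACACG" of length 7; no pair shares a longer one.
Longest shared-prefix length: 7

7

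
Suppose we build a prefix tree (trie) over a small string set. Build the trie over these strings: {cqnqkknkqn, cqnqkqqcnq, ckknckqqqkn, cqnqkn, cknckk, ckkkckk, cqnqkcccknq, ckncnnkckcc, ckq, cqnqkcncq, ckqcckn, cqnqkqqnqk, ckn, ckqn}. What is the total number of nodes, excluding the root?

For each word, the new-node count is its length minus the longest prefix already in the trie:
  "cqnqkknkqn" → 10 new (c, q, n, q, k, k, n, k, q, n)
  "cqnqkqqcnq" → prefix "cqnqk" already present; 5 new (q, q, c, n, q)
  "ckknckqqqkn" → prefix "c" already present; 10 new (k, k, n, c, k, q, q, q, k, n)
  "cqnqkn" → prefix "cqnqk" already present; 1 new (n)
  "cknckk" → prefix "ck" already present; 4 new (n, c, k, k)
  "ckkkckk" → prefix "ckk" already present; 4 new (k, c, k, k)
  "cqnqkcccknq" → prefix "cqnqk" already present; 6 new (c, c, c, k, n, q)
  "ckncnnkckcc" → prefix "cknc" already present; 7 new (n, n, k, c, k, c, c)
  "ckq" → prefix "ck" already present; 1 new (q)
  "cqnqkcncq" → prefix "cqnqkc" already present; 3 new (n, c, q)
  "ckqcckn" → prefix "ckq" already present; 4 new (c, c, k, n)
  "cqnqkqqnqk" → prefix "cqnqkqq" already present; 3 new (n, q, k)
  "ckn" → prefix "ckn" already present; 0 new (none)
  "ckqn" → prefix "ckq" already present; 1 new (n)
Total nodes = 10 + 5 + 10 + 1 + 4 + 4 + 6 + 7 + 1 + 3 + 4 + 3 + 0 + 1 = 59

59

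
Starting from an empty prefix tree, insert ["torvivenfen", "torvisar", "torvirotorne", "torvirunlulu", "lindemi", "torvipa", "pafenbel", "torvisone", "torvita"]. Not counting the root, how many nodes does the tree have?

49

Count nodes per top-level branch (shared prefixes stored once):
  'l'-branch (lindemi): 7 nodes
  'p'-branch (pafenbel): 8 nodes
  't'-branch (torvipa, torvirotorne, torvirunlulu, torvisar, torvisone, torvita, torvivenfen): 34 nodes
Sum: 49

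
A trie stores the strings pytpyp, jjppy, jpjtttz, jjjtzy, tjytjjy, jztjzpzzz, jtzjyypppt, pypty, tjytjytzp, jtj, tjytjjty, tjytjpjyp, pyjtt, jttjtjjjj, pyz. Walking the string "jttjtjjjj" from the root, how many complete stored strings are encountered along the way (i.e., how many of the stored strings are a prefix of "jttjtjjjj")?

1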